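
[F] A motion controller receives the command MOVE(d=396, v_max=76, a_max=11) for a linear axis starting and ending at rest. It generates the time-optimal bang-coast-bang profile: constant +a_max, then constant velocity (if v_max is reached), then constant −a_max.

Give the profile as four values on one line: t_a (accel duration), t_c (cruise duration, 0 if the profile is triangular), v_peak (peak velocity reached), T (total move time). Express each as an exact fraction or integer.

(v_max)²/a_max = 76²/11 = 5776/11
396 < 5776/11 ⇒ no cruise
v_peak = √(396·11) = √4356 = 66
t_a = 66/11 = 6; t_c = 0
T = 2·6 = 12

t_a=6 t_c=0 v_peak=66 T=12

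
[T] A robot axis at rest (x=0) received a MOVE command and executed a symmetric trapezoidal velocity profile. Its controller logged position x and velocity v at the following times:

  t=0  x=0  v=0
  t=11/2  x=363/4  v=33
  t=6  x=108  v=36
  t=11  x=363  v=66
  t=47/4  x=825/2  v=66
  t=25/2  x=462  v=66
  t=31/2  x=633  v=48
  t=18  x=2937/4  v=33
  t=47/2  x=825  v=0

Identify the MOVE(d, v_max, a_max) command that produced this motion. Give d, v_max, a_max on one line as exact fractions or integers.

d=825 v_max=66 a_max=6

final state: t=47/2, x=825, v=0 → d = 825
a_max = (33−0)/(11/2−0) = 6
max v = 66 over t∈[11,25/2] → v_max = 66
check: 66·(11+3/2) = 825 ✓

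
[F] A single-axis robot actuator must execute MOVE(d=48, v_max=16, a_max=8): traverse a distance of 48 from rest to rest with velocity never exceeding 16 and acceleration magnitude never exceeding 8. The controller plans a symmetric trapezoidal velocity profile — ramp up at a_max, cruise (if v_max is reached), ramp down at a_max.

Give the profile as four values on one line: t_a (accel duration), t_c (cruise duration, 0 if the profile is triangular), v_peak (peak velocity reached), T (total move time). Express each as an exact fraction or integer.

t_a=2 t_c=1 v_peak=16 T=5

v_max²/a_max = 16²/8 = 32
48 ≥ 32 ⇒ cruise phase
t_a = 16/8 = 2; v_peak = 16
d_cruise = 48 − 32 = 16; t_c = 16/16 = 1
T = 2·2 + 1 = 5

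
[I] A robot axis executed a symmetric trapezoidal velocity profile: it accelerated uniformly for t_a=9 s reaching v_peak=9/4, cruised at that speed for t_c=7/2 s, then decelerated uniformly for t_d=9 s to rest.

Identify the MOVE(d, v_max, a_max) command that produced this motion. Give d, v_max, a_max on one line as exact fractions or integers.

d=225/8 v_max=9/4 a_max=1/4

a_max = (9/4)/9 = 1/4
d_a = ½·9/4·9 = 81/8; d_c = 9/4·7/2 = 63/8
d = 2·81/8 + 63/8 = 225/8
t_c = 7/2 > 0 → v_max = v_peak = 9/4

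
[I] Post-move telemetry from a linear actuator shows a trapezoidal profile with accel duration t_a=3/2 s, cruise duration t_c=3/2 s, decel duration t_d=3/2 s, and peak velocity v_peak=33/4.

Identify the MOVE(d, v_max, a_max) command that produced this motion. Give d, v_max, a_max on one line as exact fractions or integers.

d=99/4 v_max=33/4 a_max=11/2

a_max = (33/4)/(3/2) = 11/2
d_a = ½·33/4·3/2 = 99/16; d_c = 33/4·3/2 = 99/8
d = 2·99/16 + 99/8 = 99/4
t_c = 3/2 > 0 ⇒ limit active, v_max = 33/4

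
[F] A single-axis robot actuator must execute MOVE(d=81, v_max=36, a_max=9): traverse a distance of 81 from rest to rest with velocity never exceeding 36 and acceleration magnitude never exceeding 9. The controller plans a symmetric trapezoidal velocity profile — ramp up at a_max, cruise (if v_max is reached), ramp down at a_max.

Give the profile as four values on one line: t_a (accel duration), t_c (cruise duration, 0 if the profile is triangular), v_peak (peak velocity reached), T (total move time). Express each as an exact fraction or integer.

t_a=3 t_c=0 v_peak=27 T=6

v_max²/a_max = 36²/9 = 144
81 < 144 ⇒ no cruise
v_peak = √(81·9) = √729 = 27
t_a = 27/9 = 3; t_c = 0
T = 2·3 = 6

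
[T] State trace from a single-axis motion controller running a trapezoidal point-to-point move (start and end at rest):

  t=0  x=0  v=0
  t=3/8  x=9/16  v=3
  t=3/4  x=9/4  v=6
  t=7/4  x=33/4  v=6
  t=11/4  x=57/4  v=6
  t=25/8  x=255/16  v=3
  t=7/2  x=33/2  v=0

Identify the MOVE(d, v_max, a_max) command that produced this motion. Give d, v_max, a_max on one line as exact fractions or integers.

d=33/2 v_max=6 a_max=8

final state: t=7/2, x=33/2, v=0 → d = 33/2
a_max = (3−0)/(3/8−0) = 8
max v = 6 over t∈[3/4,11/4] → v_max = 6
check: 6·(3/4+2) = 33/2 ✓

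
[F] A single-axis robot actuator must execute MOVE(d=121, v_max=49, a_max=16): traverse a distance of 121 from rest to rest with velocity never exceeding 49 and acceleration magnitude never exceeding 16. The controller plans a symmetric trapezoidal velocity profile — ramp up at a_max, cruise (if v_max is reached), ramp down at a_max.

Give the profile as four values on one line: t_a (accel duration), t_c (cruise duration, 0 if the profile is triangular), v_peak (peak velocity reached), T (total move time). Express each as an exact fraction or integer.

vₘ²/aₘ = 49²/16 = 2401/16
121 < 2401/16 → triangular
v_peak = √(121·16) = √1936 = 44
t_a = 44/16 = 11/4; t_c = 0
T = 2·11/4 = 11/2

t_a=11/4 t_c=0 v_peak=44 T=11/2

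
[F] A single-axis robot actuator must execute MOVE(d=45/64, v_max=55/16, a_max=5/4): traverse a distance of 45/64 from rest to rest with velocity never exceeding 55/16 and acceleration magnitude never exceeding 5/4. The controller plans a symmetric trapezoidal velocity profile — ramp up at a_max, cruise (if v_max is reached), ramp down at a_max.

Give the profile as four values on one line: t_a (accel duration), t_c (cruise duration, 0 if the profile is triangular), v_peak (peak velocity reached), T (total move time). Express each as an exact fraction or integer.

t_a=3/4 t_c=0 v_peak=15/16 T=3/2

vₘ²/aₘ = (55/16)²/(5/4) = 605/64
45/64 < 605/64 so t_c = 0
v_peak = √(45/64·5/4) = √(225/256) = 15/16
t_a = (15/16)/(5/4) = 3/4; t_c = 0
T = 2·3/4 = 3/2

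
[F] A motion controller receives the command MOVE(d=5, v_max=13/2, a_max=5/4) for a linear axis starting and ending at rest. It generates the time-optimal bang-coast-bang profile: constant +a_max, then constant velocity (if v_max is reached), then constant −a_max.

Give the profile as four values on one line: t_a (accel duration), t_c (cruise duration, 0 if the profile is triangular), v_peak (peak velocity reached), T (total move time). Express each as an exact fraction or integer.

t_a=2 t_c=0 v_peak=5/2 T=4

(v_max)²/a_max = (13/2)²/(5/4) = 169/5
5 < 169/5 ⇒ no cruise
v_peak = √(5·5/4) = √(25/4) = 5/2
t_a = (5/2)/(5/4) = 2; t_c = 0
T = 2·2 = 4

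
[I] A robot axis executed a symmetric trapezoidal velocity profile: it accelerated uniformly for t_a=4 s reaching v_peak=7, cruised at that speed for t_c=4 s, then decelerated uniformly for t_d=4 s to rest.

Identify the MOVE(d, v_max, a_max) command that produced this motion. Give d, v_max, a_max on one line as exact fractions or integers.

d=56 v_max=7 a_max=7/4

a_max = 7/4
d_a = ½·7·4 = 14; d_c = 7·4 = 28
d = 2·14 + 28 = 56
t_c = 4 > 0 so v_max = 7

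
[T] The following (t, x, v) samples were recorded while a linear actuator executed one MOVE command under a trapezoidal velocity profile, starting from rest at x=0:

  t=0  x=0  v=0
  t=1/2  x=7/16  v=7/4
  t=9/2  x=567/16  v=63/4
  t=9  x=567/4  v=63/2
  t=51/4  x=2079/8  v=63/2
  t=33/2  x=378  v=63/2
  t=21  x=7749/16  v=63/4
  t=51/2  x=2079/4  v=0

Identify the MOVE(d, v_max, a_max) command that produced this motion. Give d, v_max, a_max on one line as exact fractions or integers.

d=2079/4 v_max=63/2 a_max=7/2

final state: t=51/2, x=2079/4, v=0 → d = 2079/4
a_max = (7/4−0)/(1/2−0) = 7/2
max v = 63/2 over t∈[9,33/2] → v_max = 63/2
check: 63/2·(9+15/2) = 2079/4 ✓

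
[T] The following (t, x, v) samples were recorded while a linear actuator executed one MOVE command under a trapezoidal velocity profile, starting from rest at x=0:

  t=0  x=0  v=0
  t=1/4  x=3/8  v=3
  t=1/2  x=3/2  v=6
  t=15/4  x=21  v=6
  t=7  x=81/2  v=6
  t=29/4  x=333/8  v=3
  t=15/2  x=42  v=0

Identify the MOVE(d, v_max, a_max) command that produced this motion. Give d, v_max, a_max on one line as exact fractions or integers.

d=42 v_max=6 a_max=12

final state: t=15/2, x=42, v=0 → d = 42
a_max = (3−0)/(1/4−0) = 12
max v = 6 over t∈[1/2,7] → v_max = 6
check: 6·(1/2+13/2) = 42 ✓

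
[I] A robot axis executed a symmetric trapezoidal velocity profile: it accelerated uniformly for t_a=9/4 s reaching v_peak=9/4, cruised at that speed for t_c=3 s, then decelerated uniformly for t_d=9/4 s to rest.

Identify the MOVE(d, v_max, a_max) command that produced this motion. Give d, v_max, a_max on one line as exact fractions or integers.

a_max = (9/4)/(9/4) = 1
d_a = ½·9/4·9/4 = 81/32; d_c = 9/4·3 = 27/4
d = 2·81/32 + 27/4 = 189/16
t_c = 3 > 0 ⇒ limit active, v_max = 9/4

d=189/16 v_max=9/4 a_max=1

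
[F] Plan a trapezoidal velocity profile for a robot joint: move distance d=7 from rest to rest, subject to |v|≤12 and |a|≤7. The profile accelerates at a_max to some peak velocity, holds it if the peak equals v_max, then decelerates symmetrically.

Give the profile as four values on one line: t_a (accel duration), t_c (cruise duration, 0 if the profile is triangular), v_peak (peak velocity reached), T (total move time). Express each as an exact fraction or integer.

t_a=1 t_c=0 v_peak=7 T=2

vₘ²/aₘ = 12²/7 = 144/7
7 < 144/7 ⇒ no cruise
v_peak = √(7·7) = √49 = 7
t_a = 7/7 = 1; t_c = 0
T = 2·1 = 2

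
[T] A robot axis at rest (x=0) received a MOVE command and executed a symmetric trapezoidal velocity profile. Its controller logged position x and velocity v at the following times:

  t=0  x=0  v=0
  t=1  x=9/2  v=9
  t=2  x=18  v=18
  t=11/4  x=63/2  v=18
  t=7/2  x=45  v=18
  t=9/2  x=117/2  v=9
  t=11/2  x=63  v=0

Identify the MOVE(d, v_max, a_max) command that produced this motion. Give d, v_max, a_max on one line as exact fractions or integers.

d=63 v_max=18 a_max=9

final state: t=11/2, x=63, v=0 → d = 63
a_max = (9−0)/(1−0) = 9
max v = 18 over t∈[2,7/2] → v_max = 18
check: 18·(2+3/2) = 63 ✓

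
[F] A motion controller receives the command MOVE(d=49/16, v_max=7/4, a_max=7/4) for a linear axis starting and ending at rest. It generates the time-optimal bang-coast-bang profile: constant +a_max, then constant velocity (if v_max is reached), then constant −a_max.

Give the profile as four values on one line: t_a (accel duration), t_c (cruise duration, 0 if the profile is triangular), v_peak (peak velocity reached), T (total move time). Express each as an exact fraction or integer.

t_a=1 t_c=3/4 v_peak=7/4 T=11/4

vₘ²/aₘ = (7/4)²/(7/4) = 7/4
49/16 ≥ 7/4 so v_max reached
t_a = (7/4)/(7/4) = 1; v_peak = 7/4
d_cruise = 49/16 − 7/4 = 21/16; t_c = (21/16)/(7/4) = 3/4
T = 2·1 + 3/4 = 11/4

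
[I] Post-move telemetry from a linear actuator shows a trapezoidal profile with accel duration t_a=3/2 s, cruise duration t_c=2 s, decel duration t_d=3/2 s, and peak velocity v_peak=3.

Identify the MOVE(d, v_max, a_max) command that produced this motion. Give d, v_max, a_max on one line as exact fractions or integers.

d=21/2 v_max=3 a_max=2

a_max = 3/(3/2) = 2
d_a = ½·3·3/2 = 9/4; d_c = 3·2 = 6
d = 2·9/4 + 6 = 21/2
t_c = 2 > 0 → v_max = v_peak = 3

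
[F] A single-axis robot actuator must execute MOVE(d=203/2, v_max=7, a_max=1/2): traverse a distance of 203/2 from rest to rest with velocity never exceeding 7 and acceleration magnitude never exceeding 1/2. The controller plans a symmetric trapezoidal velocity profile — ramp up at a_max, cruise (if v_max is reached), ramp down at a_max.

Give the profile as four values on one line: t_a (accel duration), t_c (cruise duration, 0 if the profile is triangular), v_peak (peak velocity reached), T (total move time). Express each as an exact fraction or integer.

v_max²/a_max = 7²/(1/2) = 98
203/2 ≥ 98 → trapezoidal
t_a = 7/(1/2) = 14; v_peak = 7
d_cruise = 203/2 − 98 = 7/2; t_c = (7/2)/7 = 1/2
T = 2·14 + 1/2 = 57/2

t_a=14 t_c=1/2 v_peak=7 T=57/2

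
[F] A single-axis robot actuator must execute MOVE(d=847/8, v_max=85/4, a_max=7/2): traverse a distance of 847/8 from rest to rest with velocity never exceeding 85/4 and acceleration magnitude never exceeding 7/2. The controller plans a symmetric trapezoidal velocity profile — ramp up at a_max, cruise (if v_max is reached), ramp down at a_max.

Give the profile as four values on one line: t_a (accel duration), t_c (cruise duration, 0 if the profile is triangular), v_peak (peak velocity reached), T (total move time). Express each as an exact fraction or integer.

v_max²/a_max = (85/4)²/(7/2) = 7225/56
847/8 < 7225/56 so t_c = 0
v_peak = √(847/8·7/2) = √(5929/16) = 77/4
t_a = (77/4)/(7/2) = 11/2; t_c = 0
T = 2·11/2 = 11

t_a=11/2 t_c=0 v_peak=77/4 T=11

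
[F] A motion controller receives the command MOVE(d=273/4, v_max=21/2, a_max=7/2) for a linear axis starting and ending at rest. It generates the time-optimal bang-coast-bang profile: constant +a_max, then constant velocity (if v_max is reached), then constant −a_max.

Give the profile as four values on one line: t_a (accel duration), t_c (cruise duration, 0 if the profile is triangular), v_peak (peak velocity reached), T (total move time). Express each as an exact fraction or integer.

(v_max)²/a_max = (21/2)²/(7/2) = 63/2
273/4 ≥ 63/2 → trapezoidal
t_a = (21/2)/(7/2) = 3; v_peak = 21/2
d_cruise = 273/4 − 63/2 = 147/4; t_c = (147/4)/(21/2) = 7/2
T = 2·3 + 7/2 = 19/2

t_a=3 t_c=7/2 v_peak=21/2 T=19/2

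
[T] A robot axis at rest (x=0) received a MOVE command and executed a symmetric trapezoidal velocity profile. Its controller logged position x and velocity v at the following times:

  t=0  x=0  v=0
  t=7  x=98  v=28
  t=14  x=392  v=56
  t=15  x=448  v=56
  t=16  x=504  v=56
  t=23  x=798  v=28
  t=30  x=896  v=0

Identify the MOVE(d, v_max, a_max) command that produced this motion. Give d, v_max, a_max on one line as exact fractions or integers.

final state: t=30, x=896, v=0 → d = 896
a_max = (28−0)/(7−0) = 4
max v = 56 over t∈[14,16] → v_max = 56
check: 56·(14+2) = 896 ✓

d=896 v_max=56 a_max=4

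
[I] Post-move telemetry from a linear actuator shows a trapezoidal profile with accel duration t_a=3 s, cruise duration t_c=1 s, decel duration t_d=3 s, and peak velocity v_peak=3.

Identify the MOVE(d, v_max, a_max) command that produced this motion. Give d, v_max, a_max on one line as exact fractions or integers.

d=12 v_max=3 a_max=1

a_max = 3/3 = 1
d_a = ½·3·3 = 9/2; d_c = 3·1 = 3
d = 2·9/2 + 3 = 12
t_c = 1 > 0 → v_max = v_peak = 3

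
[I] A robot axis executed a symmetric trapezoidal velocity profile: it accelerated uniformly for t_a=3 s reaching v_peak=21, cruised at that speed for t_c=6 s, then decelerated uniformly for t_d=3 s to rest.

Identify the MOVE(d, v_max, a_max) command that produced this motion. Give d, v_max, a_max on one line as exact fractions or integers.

a_max = 21/3 = 7
d_a = ½·21·3 = 63/2; d_c = 21·6 = 126
d = 2·63/2 + 126 = 189
t_c = 6 > 0 so v_max = 21

d=189 v_max=21 a_max=7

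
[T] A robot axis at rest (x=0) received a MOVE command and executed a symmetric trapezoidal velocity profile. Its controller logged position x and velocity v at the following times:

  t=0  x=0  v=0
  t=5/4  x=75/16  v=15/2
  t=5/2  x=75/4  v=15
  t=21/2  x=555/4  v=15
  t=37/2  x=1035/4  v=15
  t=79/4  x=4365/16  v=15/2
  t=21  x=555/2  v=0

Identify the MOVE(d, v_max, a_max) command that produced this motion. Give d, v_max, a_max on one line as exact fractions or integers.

final state: t=21, x=555/2, v=0 → d = 555/2
a_max = (15/2−0)/(5/4−0) = 6
max v = 15 over t∈[5/2,37/2] → v_max = 15
check: 15·(5/2+16) = 555/2 ✓

d=555/2 v_max=15 a_max=6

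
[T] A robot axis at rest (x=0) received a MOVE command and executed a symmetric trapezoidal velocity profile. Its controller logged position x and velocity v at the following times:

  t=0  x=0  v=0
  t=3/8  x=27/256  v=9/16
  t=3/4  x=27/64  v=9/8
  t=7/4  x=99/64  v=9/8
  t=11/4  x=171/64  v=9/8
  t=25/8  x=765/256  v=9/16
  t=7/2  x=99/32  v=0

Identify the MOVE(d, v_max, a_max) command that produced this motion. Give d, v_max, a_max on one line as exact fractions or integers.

d=99/32 v_max=9/8 a_max=3/2

final state: t=7/2, x=99/32, v=0 → d = 99/32
a_max = (9/16−0)/(3/8−0) = 3/2
max v = 9/8 over t∈[3/4,11/4] → v_max = 9/8
check: 9/8·(3/4+2) = 99/32 ✓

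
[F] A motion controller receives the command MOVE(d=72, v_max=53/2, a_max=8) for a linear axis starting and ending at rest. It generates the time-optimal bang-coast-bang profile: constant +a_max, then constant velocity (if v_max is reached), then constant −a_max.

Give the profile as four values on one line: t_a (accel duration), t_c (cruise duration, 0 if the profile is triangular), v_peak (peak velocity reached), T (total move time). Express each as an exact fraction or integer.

t_a=3 t_c=0 v_peak=24 T=6

vₘ²/aₘ = (53/2)²/8 = 2809/32
72 < 2809/32 ⇒ no cruise
v_peak = √(72·8) = √576 = 24
t_a = 24/8 = 3; t_c = 0
T = 2·3 = 6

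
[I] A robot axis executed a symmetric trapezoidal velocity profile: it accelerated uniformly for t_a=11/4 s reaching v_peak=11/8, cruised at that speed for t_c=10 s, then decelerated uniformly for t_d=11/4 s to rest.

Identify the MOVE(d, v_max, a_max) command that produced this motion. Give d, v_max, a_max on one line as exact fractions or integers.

d=561/32 v_max=11/8 a_max=1/2

a_max = (11/8)/(11/4) = 1/2
d_a = ½·11/8·11/4 = 121/64; d_c = 11/8·10 = 55/4
d = 2·121/64 + 55/4 = 561/32
t_c = 10 > 0 so v_max = 11/8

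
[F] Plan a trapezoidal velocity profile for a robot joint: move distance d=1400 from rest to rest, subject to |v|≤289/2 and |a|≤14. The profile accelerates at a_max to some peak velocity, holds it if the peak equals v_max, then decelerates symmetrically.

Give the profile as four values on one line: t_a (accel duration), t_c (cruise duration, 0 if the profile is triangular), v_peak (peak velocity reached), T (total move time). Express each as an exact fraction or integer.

t_a=10 t_c=0 v_peak=140 T=20

(v_max)²/a_max = (289/2)²/14 = 83521/56
1400 < 83521/56 ⇒ no cruise
v_peak = √(1400·14) = √19600 = 140
t_a = 140/14 = 10; t_c = 0
T = 2·10 = 20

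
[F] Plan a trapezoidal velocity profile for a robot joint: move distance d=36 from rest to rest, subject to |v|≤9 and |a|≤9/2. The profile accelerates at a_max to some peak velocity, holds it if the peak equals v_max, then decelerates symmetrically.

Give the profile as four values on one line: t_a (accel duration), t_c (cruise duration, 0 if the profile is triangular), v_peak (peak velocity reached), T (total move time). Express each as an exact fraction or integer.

vₘ²/aₘ = 9²/(9/2) = 18
36 ≥ 18 → trapezoidal
t_a = 9/(9/2) = 2; v_peak = 9
d_cruise = 36 − 18 = 18; t_c = 18/9 = 2
T = 2·2 + 2 = 6

t_a=2 t_c=2 v_peak=9 T=6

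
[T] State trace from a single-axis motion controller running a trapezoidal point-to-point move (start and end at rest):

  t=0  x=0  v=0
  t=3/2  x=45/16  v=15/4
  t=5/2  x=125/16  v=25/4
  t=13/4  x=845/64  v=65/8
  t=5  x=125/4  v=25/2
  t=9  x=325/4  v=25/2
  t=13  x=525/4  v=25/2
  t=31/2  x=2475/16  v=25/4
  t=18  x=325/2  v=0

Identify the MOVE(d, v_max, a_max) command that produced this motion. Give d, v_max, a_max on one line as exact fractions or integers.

d=325/2 v_max=25/2 a_max=5/2

final state: t=18, x=325/2, v=0 → d = 325/2
a_max = (15/4−0)/(3/2−0) = 5/2
max v = 25/2 over t∈[5,13] → v_max = 25/2
check: 25/2·(5+8) = 325/2 ✓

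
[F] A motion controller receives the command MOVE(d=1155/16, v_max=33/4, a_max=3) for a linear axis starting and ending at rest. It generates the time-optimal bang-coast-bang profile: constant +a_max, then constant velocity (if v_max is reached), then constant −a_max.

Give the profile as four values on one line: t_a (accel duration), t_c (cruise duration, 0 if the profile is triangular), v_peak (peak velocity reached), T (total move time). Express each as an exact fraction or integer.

t_a=11/4 t_c=6 v_peak=33/4 T=23/2

(v_max)²/a_max = (33/4)²/3 = 363/16
1155/16 ≥ 363/16 ⇒ cruise phase
t_a = (33/4)/3 = 11/4; v_peak = 33/4
d_cruise = 1155/16 − 363/16 = 99/2; t_c = (99/2)/(33/4) = 6
T = 2·11/4 + 6 = 23/2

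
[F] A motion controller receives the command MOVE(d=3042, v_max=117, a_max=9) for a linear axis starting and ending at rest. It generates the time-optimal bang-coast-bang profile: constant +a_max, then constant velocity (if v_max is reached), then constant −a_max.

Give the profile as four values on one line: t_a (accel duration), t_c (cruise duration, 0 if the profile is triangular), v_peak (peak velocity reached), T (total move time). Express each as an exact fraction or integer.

t_a=13 t_c=13 v_peak=117 T=39

v_max²/a_max = 117²/9 = 1521
3042 ≥ 1521 ⇒ cruise phase
t_a = 117/9 = 13; v_peak = 117
d_cruise = 3042 − 1521 = 1521; t_c = 1521/117 = 13
T = 2·13 + 13 = 39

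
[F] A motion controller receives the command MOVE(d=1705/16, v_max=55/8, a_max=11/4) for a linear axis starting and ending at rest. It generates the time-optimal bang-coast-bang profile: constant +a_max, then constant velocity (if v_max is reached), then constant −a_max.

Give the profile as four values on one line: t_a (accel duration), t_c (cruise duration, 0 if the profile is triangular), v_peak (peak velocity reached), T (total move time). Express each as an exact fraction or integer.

t_a=5/2 t_c=13 v_peak=55/8 T=18

(v_max)²/a_max = (55/8)²/(11/4) = 275/16
1705/16 ≥ 275/16 so v_max reached
t_a = (55/8)/(11/4) = 5/2; v_peak = 55/8
d_cruise = 1705/16 − 275/16 = 715/8; t_c = (715/8)/(55/8) = 13
T = 2·5/2 + 13 = 18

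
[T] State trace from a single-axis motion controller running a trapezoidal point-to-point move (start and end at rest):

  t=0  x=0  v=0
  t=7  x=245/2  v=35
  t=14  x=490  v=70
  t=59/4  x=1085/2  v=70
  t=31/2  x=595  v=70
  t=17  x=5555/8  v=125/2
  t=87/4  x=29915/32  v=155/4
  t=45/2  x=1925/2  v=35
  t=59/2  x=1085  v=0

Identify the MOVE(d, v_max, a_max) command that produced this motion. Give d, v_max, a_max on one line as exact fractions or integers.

final state: t=59/2, x=1085, v=0 → d = 1085
a_max = (35−0)/(7−0) = 5
max v = 70 over t∈[14,31/2] → v_max = 70
check: 70·(14+3/2) = 1085 ✓

d=1085 v_max=70 a_max=5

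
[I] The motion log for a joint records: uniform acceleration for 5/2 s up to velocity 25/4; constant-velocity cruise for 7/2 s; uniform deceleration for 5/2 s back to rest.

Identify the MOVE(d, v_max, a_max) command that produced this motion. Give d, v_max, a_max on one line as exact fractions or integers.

a_max = (25/4)/(5/2) = 5/2
d_a = ½·25/4·5/2 = 125/16; d_c = 25/4·7/2 = 175/8
d = 2·125/16 + 175/8 = 75/2
t_c = 7/2 > 0 ⇒ limit active, v_max = 25/4

d=75/2 v_max=25/4 a_max=5/2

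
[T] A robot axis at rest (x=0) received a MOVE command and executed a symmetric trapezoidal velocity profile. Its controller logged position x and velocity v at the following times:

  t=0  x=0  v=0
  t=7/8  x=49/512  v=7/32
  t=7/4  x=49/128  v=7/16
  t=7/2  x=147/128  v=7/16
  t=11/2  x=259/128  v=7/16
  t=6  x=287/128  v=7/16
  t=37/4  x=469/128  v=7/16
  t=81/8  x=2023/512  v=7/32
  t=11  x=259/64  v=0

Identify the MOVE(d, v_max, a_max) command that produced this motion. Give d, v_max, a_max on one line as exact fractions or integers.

final state: t=11, x=259/64, v=0 → d = 259/64
a_max = (7/32−0)/(7/8−0) = 1/4
max v = 7/16 over t∈[7/4,37/4] → v_max = 7/16
check: 7/16·(7/4+15/2) = 259/64 ✓

d=259/64 v_max=7/16 a_max=1/4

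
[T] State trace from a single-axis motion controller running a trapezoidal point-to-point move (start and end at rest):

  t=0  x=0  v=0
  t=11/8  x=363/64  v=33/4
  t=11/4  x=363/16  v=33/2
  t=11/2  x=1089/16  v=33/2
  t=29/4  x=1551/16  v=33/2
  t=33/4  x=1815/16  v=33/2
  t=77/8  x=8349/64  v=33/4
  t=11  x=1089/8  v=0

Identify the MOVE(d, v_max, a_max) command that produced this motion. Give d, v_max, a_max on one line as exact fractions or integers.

final state: t=11, x=1089/8, v=0 → d = 1089/8
a_max = (33/4−0)/(11/8−0) = 6
max v = 33/2 over t∈[11/4,33/4] → v_max = 33/2
check: 33/2·(11/4+11/2) = 1089/8 ✓

d=1089/8 v_max=33/2 a_max=6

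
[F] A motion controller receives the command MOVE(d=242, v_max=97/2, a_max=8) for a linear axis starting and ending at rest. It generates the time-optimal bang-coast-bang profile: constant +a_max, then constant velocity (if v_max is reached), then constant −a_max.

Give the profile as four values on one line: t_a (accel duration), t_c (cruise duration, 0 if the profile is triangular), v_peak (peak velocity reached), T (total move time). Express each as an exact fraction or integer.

t_a=11/2 t_c=0 v_peak=44 T=11

v_max²/a_max = (97/2)²/8 = 9409/32
242 < 9409/32 so t_c = 0
v_peak = √(242·8) = √1936 = 44
t_a = 44/8 = 11/2; t_c = 0
T = 2·11/2 = 11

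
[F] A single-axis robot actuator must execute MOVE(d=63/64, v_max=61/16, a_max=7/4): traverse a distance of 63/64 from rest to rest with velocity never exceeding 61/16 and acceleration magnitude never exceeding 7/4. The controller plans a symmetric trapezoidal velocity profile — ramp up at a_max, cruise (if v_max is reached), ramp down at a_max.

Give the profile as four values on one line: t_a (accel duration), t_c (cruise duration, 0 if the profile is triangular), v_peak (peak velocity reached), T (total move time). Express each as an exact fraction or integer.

(v_max)²/a_max = (61/16)²/(7/4) = 3721/448
63/64 < 3721/448 so t_c = 0
v_peak = √(63/64·7/4) = √(441/256) = 21/16
t_a = (21/16)/(7/4) = 3/4; t_c = 0
T = 2·3/4 = 3/2

t_a=3/4 t_c=0 v_peak=21/16 T=3/2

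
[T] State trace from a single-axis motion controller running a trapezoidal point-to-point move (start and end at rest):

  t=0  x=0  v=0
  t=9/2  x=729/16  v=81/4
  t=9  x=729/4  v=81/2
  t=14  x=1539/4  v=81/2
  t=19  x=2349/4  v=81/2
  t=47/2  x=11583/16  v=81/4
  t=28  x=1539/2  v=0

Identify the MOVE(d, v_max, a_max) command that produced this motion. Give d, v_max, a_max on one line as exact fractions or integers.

final state: t=28, x=1539/2, v=0 → d = 1539/2
a_max = (81/4−0)/(9/2−0) = 9/2
max v = 81/2 over t∈[9,19] → v_max = 81/2
check: 81/2·(9+10) = 1539/2 ✓

d=1539/2 v_max=81/2 a_max=9/2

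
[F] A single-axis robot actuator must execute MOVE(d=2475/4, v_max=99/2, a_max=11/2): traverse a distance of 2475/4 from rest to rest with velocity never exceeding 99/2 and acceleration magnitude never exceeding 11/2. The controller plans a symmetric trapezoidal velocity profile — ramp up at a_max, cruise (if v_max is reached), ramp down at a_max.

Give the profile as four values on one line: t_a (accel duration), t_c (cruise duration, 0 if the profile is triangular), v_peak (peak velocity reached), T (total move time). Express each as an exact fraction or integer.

vₘ²/aₘ = (99/2)²/(11/2) = 891/2
2475/4 ≥ 891/2 → trapezoidal
t_a = (99/2)/(11/2) = 9; v_peak = 99/2
d_cruise = 2475/4 − 891/2 = 693/4; t_c = (693/4)/(99/2) = 7/2
T = 2·9 + 7/2 = 43/2

t_a=9 t_c=7/2 v_peak=99/2 T=43/2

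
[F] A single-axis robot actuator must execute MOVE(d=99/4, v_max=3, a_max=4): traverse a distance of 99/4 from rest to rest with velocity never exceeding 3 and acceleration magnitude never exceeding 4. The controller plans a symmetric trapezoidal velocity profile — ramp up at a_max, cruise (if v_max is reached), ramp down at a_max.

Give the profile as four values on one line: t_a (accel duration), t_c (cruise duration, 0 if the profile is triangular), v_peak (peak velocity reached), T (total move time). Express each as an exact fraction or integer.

t_a=3/4 t_c=15/2 v_peak=3 T=9

v_max²/a_max = 3²/4 = 9/4
99/4 ≥ 9/4 ⇒ cruise phase
t_a = 3/4; v_peak = 3
d_cruise = 99/4 − 9/4 = 45/2; t_c = (45/2)/3 = 15/2
T = 2·3/4 + 15/2 = 9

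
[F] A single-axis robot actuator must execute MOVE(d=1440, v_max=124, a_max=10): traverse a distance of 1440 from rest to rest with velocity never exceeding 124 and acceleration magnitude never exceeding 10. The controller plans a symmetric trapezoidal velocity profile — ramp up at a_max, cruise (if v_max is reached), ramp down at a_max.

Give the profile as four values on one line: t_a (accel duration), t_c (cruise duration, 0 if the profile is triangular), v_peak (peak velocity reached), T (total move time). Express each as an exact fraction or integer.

t_a=12 t_c=0 v_peak=120 T=24

v_max²/a_max = 124²/10 = 7688/5
1440 < 7688/5 ⇒ no cruise
v_peak = √(1440·10) = √14400 = 120
t_a = 120/10 = 12; t_c = 0
T = 2·12 = 24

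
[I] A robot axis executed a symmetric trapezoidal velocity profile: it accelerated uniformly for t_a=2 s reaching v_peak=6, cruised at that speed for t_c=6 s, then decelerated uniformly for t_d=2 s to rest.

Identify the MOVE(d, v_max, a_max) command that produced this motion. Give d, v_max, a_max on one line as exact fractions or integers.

d=48 v_max=6 a_max=3

a_max = 6/2 = 3
d_a = ½·6·2 = 6; d_c = 6·6 = 36
d = 2·6 + 36 = 48
t_c = 6 > 0 so v_max = 6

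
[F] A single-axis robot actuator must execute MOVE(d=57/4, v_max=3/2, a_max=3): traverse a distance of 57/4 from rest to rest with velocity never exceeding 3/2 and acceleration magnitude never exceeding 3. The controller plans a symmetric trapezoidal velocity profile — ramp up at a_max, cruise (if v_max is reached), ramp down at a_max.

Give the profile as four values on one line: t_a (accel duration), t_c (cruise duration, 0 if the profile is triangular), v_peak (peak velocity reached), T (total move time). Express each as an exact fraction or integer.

v_max²/a_max = (3/2)²/3 = 3/4
57/4 ≥ 3/4 ⇒ cruise phase
t_a = (3/2)/3 = 1/2; v_peak = 3/2
d_cruise = 57/4 − 3/4 = 27/2; t_c = (27/2)/(3/2) = 9
T = 2·1/2 + 9 = 10

t_a=1/2 t_c=9 v_peak=3/2 T=10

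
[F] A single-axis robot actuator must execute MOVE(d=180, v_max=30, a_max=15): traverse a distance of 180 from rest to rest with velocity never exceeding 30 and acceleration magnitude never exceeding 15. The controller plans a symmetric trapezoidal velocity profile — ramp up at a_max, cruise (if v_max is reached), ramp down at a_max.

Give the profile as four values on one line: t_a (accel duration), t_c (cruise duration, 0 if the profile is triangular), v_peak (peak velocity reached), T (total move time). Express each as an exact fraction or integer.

v_max²/a_max = 30²/15 = 60
180 ≥ 60 ⇒ cruise phase
t_a = 30/15 = 2; v_peak = 30
d_cruise = 180 − 60 = 120; t_c = 120/30 = 4
T = 2·2 + 4 = 8

t_a=2 t_c=4 v_peak=30 T=8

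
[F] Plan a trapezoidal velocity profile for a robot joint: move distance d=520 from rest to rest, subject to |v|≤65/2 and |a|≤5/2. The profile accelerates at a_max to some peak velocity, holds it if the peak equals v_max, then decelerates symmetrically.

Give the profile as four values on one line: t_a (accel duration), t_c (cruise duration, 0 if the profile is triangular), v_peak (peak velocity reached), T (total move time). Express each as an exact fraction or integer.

(v_max)²/a_max = (65/2)²/(5/2) = 845/2
520 ≥ 845/2 → trapezoidal
t_a = (65/2)/(5/2) = 13; v_peak = 65/2
d_cruise = 520 − 845/2 = 195/2; t_c = (195/2)/(65/2) = 3
T = 2·13 + 3 = 29

t_a=13 t_c=3 v_peak=65/2 T=29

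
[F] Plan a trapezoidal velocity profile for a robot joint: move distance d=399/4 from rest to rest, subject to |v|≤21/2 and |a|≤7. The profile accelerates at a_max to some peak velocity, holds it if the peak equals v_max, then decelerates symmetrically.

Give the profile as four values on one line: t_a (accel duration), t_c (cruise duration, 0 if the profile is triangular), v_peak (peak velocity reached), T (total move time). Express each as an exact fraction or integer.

t_a=3/2 t_c=8 v_peak=21/2 T=11

(v_max)²/a_max = (21/2)²/7 = 63/4
399/4 ≥ 63/4 → trapezoidal
t_a = (21/2)/7 = 3/2; v_peak = 21/2
d_cruise = 399/4 − 63/4 = 84; t_c = 84/(21/2) = 8
T = 2·3/2 + 8 = 11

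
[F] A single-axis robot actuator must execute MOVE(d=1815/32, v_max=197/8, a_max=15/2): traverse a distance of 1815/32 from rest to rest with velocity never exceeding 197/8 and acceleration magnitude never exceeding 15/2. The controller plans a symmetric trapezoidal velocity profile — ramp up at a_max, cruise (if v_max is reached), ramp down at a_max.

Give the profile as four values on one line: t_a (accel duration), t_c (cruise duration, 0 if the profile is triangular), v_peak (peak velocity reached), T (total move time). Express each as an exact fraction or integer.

v_max²/a_max = (197/8)²/(15/2) = 38809/480
1815/32 < 38809/480 → triangular
v_peak = √(1815/32·15/2) = √(27225/64) = 165/8
t_a = (165/8)/(15/2) = 11/4; t_c = 0
T = 2·11/4 = 11/2

t_a=11/4 t_c=0 v_peak=165/8 T=11/2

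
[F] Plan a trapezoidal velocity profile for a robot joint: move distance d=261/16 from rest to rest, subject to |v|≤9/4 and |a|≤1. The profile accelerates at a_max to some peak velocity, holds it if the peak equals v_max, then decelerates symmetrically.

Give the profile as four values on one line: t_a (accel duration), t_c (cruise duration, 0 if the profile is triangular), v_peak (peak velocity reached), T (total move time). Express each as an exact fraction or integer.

t_a=9/4 t_c=5 v_peak=9/4 T=19/2

vₘ²/aₘ = (9/4)²/1 = 81/16
261/16 ≥ 81/16 so v_max reached
t_a = (9/4)/1 = 9/4; v_peak = 9/4
d_cruise = 261/16 − 81/16 = 45/4; t_c = (45/4)/(9/4) = 5
T = 2·9/4 + 5 = 19/2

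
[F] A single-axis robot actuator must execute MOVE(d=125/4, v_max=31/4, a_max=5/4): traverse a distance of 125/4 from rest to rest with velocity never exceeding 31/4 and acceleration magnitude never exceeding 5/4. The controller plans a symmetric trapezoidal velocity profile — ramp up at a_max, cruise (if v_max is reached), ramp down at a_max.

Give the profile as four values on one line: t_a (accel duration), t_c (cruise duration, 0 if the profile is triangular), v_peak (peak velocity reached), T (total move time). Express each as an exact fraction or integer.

(v_max)²/a_max = (31/4)²/(5/4) = 961/20
125/4 < 961/20 → triangular
v_peak = √(125/4·5/4) = √(625/16) = 25/4
t_a = (25/4)/(5/4) = 5; t_c = 0
T = 2·5 = 10

t_a=5 t_c=0 v_peak=25/4 T=10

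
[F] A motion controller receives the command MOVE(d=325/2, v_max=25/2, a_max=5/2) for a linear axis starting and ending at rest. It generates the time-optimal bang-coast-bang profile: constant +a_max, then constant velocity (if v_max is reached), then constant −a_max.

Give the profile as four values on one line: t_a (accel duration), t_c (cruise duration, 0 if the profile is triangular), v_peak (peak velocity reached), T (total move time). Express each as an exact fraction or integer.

t_a=5 t_c=8 v_peak=25/2 T=18

(v_max)²/a_max = (25/2)²/(5/2) = 125/2
325/2 ≥ 125/2 ⇒ cruise phase
t_a = (25/2)/(5/2) = 5; v_peak = 25/2
d_cruise = 325/2 − 125/2 = 100; t_c = 100/(25/2) = 8
T = 2·5 + 8 = 18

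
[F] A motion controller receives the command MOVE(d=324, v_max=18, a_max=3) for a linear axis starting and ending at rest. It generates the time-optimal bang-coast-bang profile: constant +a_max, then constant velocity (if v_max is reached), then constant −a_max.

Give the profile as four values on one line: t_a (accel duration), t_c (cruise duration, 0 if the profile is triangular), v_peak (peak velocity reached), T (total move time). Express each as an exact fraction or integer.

(v_max)²/a_max = 18²/3 = 108
324 ≥ 108 ⇒ cruise phase
t_a = 18/3 = 6; v_peak = 18
d_cruise = 324 − 108 = 216; t_c = 216/18 = 12
T = 2·6 + 12 = 24

t_a=6 t_c=12 v_peak=18 T=24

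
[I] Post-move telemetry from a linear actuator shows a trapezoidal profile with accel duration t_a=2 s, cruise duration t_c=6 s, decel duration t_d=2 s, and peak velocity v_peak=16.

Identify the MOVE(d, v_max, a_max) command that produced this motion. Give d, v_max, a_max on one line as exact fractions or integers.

a_max = 16/2 = 8
d_a = ½·16·2 = 16; d_c = 16·6 = 96
d = 2·16 + 96 = 128
t_c = 6 > 0 so v_max = 16

d=128 v_max=16 a_max=8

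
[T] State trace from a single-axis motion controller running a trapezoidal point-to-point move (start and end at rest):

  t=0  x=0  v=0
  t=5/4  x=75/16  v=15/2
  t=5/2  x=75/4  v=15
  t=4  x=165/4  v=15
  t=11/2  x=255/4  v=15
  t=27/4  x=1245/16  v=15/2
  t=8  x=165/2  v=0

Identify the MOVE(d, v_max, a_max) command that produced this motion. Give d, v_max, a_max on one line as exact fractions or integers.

final state: t=8, x=165/2, v=0 → d = 165/2
a_max = (15/2−0)/(5/4−0) = 6
max v = 15 over t∈[5/2,11/2] → v_max = 15
check: 15·(5/2+3) = 165/2 ✓

d=165/2 v_max=15 a_max=6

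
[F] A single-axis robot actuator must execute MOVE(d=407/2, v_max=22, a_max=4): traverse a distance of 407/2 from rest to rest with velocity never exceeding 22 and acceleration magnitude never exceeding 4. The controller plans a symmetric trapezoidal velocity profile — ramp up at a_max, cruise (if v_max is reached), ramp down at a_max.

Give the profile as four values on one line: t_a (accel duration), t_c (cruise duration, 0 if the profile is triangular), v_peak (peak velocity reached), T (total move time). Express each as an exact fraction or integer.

(v_max)²/a_max = 22²/4 = 121
407/2 ≥ 121 → trapezoidal
t_a = 22/4 = 11/2; v_peak = 22
d_cruise = 407/2 − 121 = 165/2; t_c = (165/2)/22 = 15/4
T = 2·11/2 + 15/4 = 59/4

t_a=11/2 t_c=15/4 v_peak=22 T=59/4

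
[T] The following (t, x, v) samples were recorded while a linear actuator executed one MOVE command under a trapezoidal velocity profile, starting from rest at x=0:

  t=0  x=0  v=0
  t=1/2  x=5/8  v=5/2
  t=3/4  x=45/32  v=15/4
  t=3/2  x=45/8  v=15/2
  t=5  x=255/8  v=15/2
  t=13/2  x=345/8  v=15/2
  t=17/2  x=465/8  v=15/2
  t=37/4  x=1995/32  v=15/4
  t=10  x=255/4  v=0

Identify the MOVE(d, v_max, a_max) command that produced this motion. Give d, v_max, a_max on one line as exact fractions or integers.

final state: t=10, x=255/4, v=0 → d = 255/4
a_max = (5/2−0)/(1/2−0) = 5
max v = 15/2 over t∈[3/2,17/2] → v_max = 15/2
check: 15/2·(3/2+7) = 255/4 ✓

d=255/4 v_max=15/2 a_max=5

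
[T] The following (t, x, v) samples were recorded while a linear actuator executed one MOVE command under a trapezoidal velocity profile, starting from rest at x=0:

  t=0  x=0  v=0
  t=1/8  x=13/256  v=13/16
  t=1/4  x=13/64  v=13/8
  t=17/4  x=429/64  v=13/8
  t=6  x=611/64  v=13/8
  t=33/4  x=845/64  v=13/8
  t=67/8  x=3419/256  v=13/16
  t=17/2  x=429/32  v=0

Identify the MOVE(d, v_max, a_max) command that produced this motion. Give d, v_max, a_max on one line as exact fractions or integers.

final state: t=17/2, x=429/32, v=0 → d = 429/32
a_max = (13/16−0)/(1/8−0) = 13/2
max v = 13/8 over t∈[1/4,33/4] → v_max = 13/8
check: 13/8·(1/4+8) = 429/32 ✓

d=429/32 v_max=13/8 a_max=13/2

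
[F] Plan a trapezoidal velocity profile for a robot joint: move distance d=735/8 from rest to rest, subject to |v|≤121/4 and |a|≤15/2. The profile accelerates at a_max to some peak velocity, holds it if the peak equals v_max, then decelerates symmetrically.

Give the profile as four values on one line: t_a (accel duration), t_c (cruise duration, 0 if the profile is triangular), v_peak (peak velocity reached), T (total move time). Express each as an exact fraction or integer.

t_a=7/2 t_c=0 v_peak=105/4 T=7

v_max²/a_max = (121/4)²/(15/2) = 14641/120
735/8 < 14641/120 so t_c = 0
v_peak = √(735/8·15/2) = √(11025/16) = 105/4
t_a = (105/4)/(15/2) = 7/2; t_c = 0
T = 2·7/2 = 7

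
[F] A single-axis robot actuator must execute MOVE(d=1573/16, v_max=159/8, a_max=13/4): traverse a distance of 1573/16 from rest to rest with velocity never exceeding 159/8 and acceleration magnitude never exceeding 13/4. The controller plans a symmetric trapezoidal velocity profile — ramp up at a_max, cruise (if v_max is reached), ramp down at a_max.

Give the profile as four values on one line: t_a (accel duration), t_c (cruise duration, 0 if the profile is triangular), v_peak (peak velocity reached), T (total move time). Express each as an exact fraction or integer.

v_max²/a_max = (159/8)²/(13/4) = 25281/208
1573/16 < 25281/208 ⇒ no cruise
v_peak = √(1573/16·13/4) = √(20449/64) = 143/8
t_a = (143/8)/(13/4) = 11/2; t_c = 0
T = 2·11/2 = 11

t_a=11/2 t_c=0 v_peak=143/8 T=11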